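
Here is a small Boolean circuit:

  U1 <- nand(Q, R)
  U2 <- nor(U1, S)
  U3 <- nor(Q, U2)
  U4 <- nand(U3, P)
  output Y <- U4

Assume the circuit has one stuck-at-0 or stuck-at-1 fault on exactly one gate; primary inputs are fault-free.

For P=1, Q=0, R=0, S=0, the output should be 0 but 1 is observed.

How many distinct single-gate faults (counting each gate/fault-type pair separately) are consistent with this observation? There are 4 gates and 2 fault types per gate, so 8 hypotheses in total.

4

Fault-free: U1=1, U2=0, U3=1, U4=0 → 0. Observed 1.
  U1 stuck-at-0: output 1 ✓
  U1 stuck-at-1: output 0 ✗
  U2 stuck-at-0: output 0 ✗
  U2 stuck-at-1: output 1 ✓
  U3 stuck-at-0: output 1 ✓
  U3 stuck-at-1: output 0 ✗
  U4 stuck-at-0: output 0 ✗
  U4 stuck-at-1: output 1 ✓
Consistent faults: {U1 stuck-at-0, U2 stuck-at-1, U3 stuck-at-0, U4 stuck-at-1} — 4 in all.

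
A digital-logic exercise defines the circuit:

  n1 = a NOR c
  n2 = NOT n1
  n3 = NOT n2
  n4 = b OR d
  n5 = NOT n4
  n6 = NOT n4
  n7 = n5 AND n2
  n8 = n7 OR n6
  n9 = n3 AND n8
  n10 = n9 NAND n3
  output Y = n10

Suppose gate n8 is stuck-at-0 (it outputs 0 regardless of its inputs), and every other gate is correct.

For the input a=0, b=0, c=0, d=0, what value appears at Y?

1

Propagate with n8 forced: n1=1, n2=0, n3=1, n4=0, n5=1, n6=1, n7=0, n8=0 [stuck-at-0], n9=0, n10=1.
So Y = 1. (Without the fault it would be 0.)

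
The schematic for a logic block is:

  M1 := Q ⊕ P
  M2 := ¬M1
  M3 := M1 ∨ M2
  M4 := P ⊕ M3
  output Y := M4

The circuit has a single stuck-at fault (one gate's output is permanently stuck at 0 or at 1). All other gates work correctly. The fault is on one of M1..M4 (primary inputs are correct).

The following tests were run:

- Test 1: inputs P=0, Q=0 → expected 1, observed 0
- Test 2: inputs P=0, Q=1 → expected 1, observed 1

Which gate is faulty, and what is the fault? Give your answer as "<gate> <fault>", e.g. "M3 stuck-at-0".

Fault-free values for test 1 (P=0, Q=0): M1=0, M2=1, M3=1, M4=1, giving Y=1. Observed 0.
Test 1: faults giving observed 0 are {M2 stuck-at-0, M3 stuck-at-0, M4 stuck-at-0}.
Test 2 (P=0, Q=1): fault-free M1=1, M2=0, M3=1, M4=1 → 1; observed 1. Eliminates M3 stuck-at-0, M4 stuck-at-0.
Only M2 stuck-at-0 is consistent with every test.

M2 stuck-at-0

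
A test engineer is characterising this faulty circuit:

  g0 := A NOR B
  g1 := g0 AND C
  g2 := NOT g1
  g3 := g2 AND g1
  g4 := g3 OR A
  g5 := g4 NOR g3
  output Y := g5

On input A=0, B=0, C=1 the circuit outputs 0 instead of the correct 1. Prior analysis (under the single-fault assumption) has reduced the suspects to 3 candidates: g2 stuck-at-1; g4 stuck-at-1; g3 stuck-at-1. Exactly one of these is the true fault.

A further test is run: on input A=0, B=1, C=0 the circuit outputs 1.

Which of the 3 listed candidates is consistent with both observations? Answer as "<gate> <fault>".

g2 stuck-at-1

Evaluate each candidate on input A=0, B=1, C=0:
  g2 stuck-at-1: g0=0, g1=0, g2=1 [stuck-at-1], g3=0, g4=0, g5=1 → 1 — matches
  g4 stuck-at-1: g0=0, g1=0, g2=1, g3=0, g4=1 [stuck-at-1], g5=0 → 0 — eliminated
  g3 stuck-at-1: g0=0, g1=0, g2=1, g3=1 [stuck-at-1], g4=1, g5=0 → 0 — eliminated
Only g2 stuck-at-1 reproduces the observed 1.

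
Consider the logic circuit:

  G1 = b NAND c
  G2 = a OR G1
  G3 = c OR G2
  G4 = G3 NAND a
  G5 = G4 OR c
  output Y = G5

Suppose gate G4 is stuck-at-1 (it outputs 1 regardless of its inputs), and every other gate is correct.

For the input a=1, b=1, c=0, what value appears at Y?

1

Propagate with G4 forced: G1=1, G2=1, G3=1, G4=1 [stuck-at-1], G5=1.
So Y = 1. (Without the fault it would be 0.)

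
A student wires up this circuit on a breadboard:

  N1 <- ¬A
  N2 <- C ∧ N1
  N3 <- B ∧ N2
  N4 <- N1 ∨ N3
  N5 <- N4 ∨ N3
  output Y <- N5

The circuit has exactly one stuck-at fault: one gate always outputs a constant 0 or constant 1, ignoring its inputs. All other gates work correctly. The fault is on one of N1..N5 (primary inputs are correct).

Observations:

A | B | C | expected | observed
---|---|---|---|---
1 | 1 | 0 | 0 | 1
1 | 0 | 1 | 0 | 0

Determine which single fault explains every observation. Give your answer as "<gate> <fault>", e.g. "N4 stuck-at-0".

Fault-free values for test 1 (A=1, B=1, C=0): N1=0, N2=0, N3=0, N4=0, N5=0, giving Y=0. Observed 1.
Test 1: faults giving observed 1 are {N1 stuck-at-1, N2 stuck-at-1, N3 stuck-at-1, N4 stuck-at-1, N5 stuck-at-1}.
Test 2 (A=1, B=0, C=1): fault-free N1=0, N2=0, N3=0, N4=0, N5=0 → 0; observed 0. Eliminates N1 stuck-at-1, N3 stuck-at-1, N4 stuck-at-1, N5 stuck-at-1.
Only N2 stuck-at-1 is consistent with every test.

N2 stuck-at-1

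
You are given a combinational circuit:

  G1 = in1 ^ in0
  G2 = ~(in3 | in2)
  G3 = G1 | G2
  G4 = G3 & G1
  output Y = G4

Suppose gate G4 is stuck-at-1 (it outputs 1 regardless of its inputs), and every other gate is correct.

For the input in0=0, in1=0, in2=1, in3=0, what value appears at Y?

1

Propagate with G4 forced: G1=0, G2=0, G3=0, G4=1 [stuck-at-1].
So Y = 1. (Without the fault it would be 0.)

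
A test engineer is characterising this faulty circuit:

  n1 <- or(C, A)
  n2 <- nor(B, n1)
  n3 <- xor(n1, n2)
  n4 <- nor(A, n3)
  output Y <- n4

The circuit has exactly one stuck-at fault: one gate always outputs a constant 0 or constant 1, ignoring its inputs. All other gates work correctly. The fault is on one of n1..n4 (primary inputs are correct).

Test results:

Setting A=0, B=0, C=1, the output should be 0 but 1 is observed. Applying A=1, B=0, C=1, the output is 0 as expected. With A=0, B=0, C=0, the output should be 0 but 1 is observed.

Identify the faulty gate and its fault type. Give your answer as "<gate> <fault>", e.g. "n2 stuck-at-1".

n3 stuck-at-0

Fault-free values for test 1 (A=0, B=0, C=1): n1=1, n2=0, n3=1, n4=0, giving Y=0. Observed 1.
Test 1: faults giving observed 1 are {n2 stuck-at-1, n3 stuck-at-0, n4 stuck-at-1}.
Test 2 (A=1, B=0, C=1): fault-free n1=1, n2=0, n3=1, n4=0 → 0; observed 0. Eliminates n4 stuck-at-1.
Test 3 (A=0, B=0, C=0): fault-free n1=0, n2=1, n3=1, n4=0 → 0; observed 1. Eliminates n2 stuck-at-1.
Only n3 stuck-at-0 is consistent with every test.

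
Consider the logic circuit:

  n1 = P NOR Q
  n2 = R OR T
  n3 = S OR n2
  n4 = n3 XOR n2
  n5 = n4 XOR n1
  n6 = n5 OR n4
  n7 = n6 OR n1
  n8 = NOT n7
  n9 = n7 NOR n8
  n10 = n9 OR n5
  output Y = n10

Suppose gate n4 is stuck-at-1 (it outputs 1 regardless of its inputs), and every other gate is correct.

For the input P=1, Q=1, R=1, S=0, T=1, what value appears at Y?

1

Propagate with n4 forced: n1=0, n2=1, n3=1, n4=1 [stuck-at-1], n5=1, n6=1, n7=1, n8=0, n9=0, n10=1.
So Y = 1. (Without the fault it would be 0.)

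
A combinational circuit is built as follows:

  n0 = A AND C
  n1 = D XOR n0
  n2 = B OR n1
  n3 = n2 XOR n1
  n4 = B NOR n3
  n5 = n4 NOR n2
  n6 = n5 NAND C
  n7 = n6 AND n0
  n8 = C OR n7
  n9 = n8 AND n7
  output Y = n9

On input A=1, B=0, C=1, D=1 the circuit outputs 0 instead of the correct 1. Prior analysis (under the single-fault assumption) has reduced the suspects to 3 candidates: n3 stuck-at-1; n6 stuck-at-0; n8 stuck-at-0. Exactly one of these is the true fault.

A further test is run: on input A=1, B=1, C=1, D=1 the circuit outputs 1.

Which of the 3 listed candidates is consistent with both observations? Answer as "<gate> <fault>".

Evaluate each candidate on input A=1, B=1, C=1, D=1:
  n3 stuck-at-1: n0=1, n1=0, n2=1, n3=1 [stuck-at-1], n4=0, n5=0, n6=1, n7=1, n8=1, n9=1 → 1 — matches
  n6 stuck-at-0: n0=1, n1=0, n2=1, n3=1, n4=0, n5=0, n6=0 [stuck-at-0], n7=0, n8=1, n9=0 → 0 — eliminated
  n8 stuck-at-0: n0=1, n1=0, n2=1, n3=1, n4=0, n5=0, n6=1, n7=1, n8=0 [stuck-at-0], n9=0 → 0 — eliminated
Only n3 stuck-at-1 reproduces the observed 1.

n3 stuck-at-1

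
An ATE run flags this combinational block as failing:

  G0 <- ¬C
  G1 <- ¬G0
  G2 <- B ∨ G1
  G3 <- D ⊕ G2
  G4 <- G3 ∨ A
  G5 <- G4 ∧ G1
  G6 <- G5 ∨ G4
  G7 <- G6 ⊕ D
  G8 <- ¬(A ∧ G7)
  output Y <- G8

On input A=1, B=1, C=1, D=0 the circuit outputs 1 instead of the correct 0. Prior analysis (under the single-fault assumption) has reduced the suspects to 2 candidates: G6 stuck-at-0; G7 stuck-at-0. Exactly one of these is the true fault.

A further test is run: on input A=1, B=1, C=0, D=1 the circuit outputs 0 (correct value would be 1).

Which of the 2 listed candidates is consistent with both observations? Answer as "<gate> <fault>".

Evaluate each candidate on input A=1, B=1, C=0, D=1:
  G6 stuck-at-0: G0=1, G1=0, G2=1, G3=0, G4=1, G5=0, G6=0 [stuck-at-0], G7=1, G8=0 → 0 — matches
  G7 stuck-at-0: G0=1, G1=0, G2=1, G3=0, G4=1, G5=0, G6=1, G7=0 [stuck-at-0], G8=1 → 1 — eliminated
Only G6 stuck-at-0 reproduces the observed 0.

G6 stuck-at-0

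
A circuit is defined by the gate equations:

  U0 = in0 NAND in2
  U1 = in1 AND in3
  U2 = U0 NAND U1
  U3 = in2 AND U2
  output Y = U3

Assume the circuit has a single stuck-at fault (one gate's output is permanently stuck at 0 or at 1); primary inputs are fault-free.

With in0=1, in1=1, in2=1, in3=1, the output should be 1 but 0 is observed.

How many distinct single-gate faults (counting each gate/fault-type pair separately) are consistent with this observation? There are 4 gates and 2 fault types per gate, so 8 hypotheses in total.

3

Fault-free: U0=0, U1=1, U2=1, U3=1 → 1. Observed 0.
  U0 stuck-at-0: output 1 ✗
  U0 stuck-at-1: output 0 ✓
  U1 stuck-at-0: output 1 ✗
  U1 stuck-at-1: output 1 ✗
  U2 stuck-at-0: output 0 ✓
  U2 stuck-at-1: output 1 ✗
  U3 stuck-at-0: output 0 ✓
  U3 stuck-at-1: output 1 ✗
Consistent faults: {U0 stuck-at-1, U2 stuck-at-0, U3 stuck-at-0} — 3 in all.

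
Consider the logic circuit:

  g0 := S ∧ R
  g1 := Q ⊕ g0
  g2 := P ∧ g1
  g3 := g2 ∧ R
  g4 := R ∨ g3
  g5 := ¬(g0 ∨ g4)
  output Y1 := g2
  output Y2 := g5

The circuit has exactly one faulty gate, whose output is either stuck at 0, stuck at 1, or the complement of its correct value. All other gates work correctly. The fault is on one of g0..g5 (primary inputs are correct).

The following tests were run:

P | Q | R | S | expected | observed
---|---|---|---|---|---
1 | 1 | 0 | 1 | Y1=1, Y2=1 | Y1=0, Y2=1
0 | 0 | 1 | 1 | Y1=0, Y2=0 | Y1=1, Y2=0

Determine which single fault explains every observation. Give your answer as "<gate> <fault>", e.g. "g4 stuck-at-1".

g2 inverted output

Fault-free values for test 1 (P=1, Q=1, R=0, S=1): g0=0, g1=1, g2=1, g3=0, g4=0, g5=1, giving Y1=1, Y2=1. Observed Y1=0, Y2=1.
Test 1: faults giving observed Y1=0, Y2=1 are {g1 stuck-at-0, g1 inverted output, g2 stuck-at-0, g2 inverted output}.
Test 2 (P=0, Q=0, R=1, S=1): fault-free g0=1, g1=1, g2=0, g3=0, g4=1, g5=0 → Y1=0, Y2=0; observed Y1=1, Y2=0. Eliminates g1 stuck-at-0, g1 inverted output, g2 stuck-at-0.
Only g2 inverted output is consistent with every test.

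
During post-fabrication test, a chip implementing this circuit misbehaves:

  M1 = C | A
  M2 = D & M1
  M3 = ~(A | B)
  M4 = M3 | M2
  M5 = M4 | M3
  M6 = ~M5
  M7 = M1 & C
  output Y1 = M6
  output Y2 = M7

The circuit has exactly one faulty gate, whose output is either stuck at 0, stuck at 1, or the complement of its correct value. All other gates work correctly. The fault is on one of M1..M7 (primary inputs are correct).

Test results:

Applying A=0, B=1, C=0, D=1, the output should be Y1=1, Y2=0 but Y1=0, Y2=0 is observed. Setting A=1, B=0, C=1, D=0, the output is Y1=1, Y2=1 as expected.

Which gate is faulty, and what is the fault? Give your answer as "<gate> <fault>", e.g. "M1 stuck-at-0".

M1 stuck-at-1

Fault-free values for test 1 (A=0, B=1, C=0, D=1): M1=0, M2=0, M3=0, M4=0, M5=0, M6=1, M7=0, giving Y1=1, Y2=0. Observed Y1=0, Y2=0.
Test 1: faults giving observed Y1=0, Y2=0 are {M1 stuck-at-1, M1 inverted output, M2 stuck-at-1, M2 inverted output, M3 stuck-at-1, M3 inverted output, M4 stuck-at-1, M4 inverted output, M5 stuck-at-1, M5 inverted output, M6 stuck-at-0, M6 inverted output}.
Test 2 (A=1, B=0, C=1, D=0): fault-free M1=1, M2=0, M3=0, M4=0, M5=0, M6=1, M7=1 → Y1=1, Y2=1; observed Y1=1, Y2=1. Eliminates M1 inverted output, M2 stuck-at-1, M2 inverted output, M3 stuck-at-1, M3 inverted output, M4 stuck-at-1, M4 inverted output, M5 stuck-at-1, M5 inverted output, M6 stuck-at-0, M6 inverted output.
Only M1 stuck-at-1 is consistent with every test.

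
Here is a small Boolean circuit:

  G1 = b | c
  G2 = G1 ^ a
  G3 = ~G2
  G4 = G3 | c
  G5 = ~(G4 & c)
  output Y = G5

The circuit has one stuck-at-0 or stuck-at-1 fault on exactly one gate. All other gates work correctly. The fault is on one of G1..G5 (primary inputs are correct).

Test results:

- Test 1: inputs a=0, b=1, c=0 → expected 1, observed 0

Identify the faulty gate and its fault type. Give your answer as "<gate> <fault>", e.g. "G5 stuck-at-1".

Fault-free values for test 1 (a=0, b=1, c=0): G1=1, G2=1, G3=0, G4=0, G5=1, giving Y=1. Observed 0.
Test 1: faults giving observed 0 are {G5 stuck-at-0}.
Only G5 stuck-at-0 is consistent with every test.

G5 stuck-at-0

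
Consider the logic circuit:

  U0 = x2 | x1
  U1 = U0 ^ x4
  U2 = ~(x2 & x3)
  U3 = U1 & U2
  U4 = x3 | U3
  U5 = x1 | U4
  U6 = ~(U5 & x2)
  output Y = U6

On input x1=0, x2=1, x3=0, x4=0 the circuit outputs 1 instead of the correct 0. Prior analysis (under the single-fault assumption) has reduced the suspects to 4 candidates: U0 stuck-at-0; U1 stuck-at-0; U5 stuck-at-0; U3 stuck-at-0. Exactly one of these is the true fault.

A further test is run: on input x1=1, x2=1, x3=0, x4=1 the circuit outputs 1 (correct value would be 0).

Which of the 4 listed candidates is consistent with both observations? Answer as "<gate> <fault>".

U5 stuck-at-0

Evaluate each candidate on input x1=1, x2=1, x3=0, x4=1:
  U0 stuck-at-0: U0=0 [stuck-at-0], U1=1, U2=1, U3=1, U4=1, U5=1, U6=0 → 0 — eliminated
  U1 stuck-at-0: U0=1, U1=0 [stuck-at-0], U2=1, U3=0, U4=0, U5=1, U6=0 → 0 — eliminated
  U5 stuck-at-0: U0=1, U1=0, U2=1, U3=0, U4=0, U5=0 [stuck-at-0], U6=1 → 1 — matches
  U3 stuck-at-0: U0=1, U1=0, U2=1, U3=0 [stuck-at-0], U4=0, U5=1, U6=0 → 0 — eliminated
Only U5 stuck-at-0 reproduces the observed 1.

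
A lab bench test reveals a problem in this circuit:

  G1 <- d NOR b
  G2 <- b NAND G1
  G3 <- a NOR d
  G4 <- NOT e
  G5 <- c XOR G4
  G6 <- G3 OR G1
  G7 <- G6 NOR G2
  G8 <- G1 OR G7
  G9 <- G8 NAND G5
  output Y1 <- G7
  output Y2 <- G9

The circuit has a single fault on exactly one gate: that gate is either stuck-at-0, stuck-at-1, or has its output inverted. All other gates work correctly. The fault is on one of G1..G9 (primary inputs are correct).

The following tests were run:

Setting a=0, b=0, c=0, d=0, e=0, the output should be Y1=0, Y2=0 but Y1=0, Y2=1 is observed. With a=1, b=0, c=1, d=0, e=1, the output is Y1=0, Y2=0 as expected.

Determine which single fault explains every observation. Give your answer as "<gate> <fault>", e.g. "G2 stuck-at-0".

Fault-free values for test 1 (a=0, b=0, c=0, d=0, e=0): G1=1, G2=1, G3=1, G4=1, G5=1, G6=1, G7=0, G8=1, G9=0, giving Y1=0, Y2=0. Observed Y1=0, Y2=1.
Test 1: faults giving observed Y1=0, Y2=1 are {G1 stuck-at-0, G1 inverted output, G4 stuck-at-0, G4 inverted output, G5 stuck-at-0, G5 inverted output, G8 stuck-at-0, G8 inverted output, G9 stuck-at-1, G9 inverted output}.
Test 2 (a=1, b=0, c=1, d=0, e=1): fault-free G1=1, G2=1, G3=0, G4=0, G5=1, G6=1, G7=0, G8=1, G9=0 → Y1=0, Y2=0; observed Y1=0, Y2=0. Eliminates G1 stuck-at-0, G1 inverted output, G4 inverted output, G5 stuck-at-0, G5 inverted output, G8 stuck-at-0, G8 inverted output, G9 stuck-at-1, G9 inverted output.
Only G4 stuck-at-0 is consistent with every test.

G4 stuck-at-0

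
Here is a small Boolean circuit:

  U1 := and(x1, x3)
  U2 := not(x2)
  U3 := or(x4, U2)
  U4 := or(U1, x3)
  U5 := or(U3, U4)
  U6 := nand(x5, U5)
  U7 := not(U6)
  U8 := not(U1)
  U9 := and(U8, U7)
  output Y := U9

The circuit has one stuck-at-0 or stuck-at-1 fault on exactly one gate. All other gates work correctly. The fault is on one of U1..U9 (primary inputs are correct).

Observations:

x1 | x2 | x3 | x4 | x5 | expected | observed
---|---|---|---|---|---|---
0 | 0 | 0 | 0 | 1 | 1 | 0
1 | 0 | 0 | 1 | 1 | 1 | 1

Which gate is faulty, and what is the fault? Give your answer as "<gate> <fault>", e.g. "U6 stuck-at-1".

Fault-free values for test 1 (x1=0, x2=0, x3=0, x4=0, x5=1): U1=0, U2=1, U3=1, U4=0, U5=1, U6=0, U7=1, U8=1, U9=1, giving Y=1. Observed 0.
Test 1: faults giving observed 0 are {U1 stuck-at-1, U2 stuck-at-0, U3 stuck-at-0, U5 stuck-at-0, U6 stuck-at-1, U7 stuck-at-0, U8 stuck-at-0, U9 stuck-at-0}.
Test 2 (x1=1, x2=0, x3=0, x4=1, x5=1): fault-free U1=0, U2=1, U3=1, U4=0, U5=1, U6=0, U7=1, U8=1, U9=1 → 1; observed 1. Eliminates U1 stuck-at-1, U3 stuck-at-0, U5 stuck-at-0, U6 stuck-at-1, U7 stuck-at-0, U8 stuck-at-0, U9 stuck-at-0.
Only U2 stuck-at-0 is consistent with every test.

U2 stuck-at-0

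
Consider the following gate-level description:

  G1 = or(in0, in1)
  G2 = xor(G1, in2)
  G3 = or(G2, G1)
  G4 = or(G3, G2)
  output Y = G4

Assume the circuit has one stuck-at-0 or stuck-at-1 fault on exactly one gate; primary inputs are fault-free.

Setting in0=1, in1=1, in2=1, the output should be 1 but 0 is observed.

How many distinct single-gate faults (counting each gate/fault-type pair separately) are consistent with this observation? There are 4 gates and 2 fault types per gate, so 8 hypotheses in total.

2

Fault-free: G1=1, G2=0, G3=1, G4=1 → 1. Observed 0.
  G1 stuck-at-0: output 1 ✗
  G1 stuck-at-1: output 1 ✗
  G2 stuck-at-0: output 1 ✗
  G2 stuck-at-1: output 1 ✗
  G3 stuck-at-0: output 0 ✓
  G3 stuck-at-1: output 1 ✗
  G4 stuck-at-0: output 0 ✓
  G4 stuck-at-1: output 1 ✗
Consistent faults: {G3 stuck-at-0, G4 stuck-at-0} — 2 in all.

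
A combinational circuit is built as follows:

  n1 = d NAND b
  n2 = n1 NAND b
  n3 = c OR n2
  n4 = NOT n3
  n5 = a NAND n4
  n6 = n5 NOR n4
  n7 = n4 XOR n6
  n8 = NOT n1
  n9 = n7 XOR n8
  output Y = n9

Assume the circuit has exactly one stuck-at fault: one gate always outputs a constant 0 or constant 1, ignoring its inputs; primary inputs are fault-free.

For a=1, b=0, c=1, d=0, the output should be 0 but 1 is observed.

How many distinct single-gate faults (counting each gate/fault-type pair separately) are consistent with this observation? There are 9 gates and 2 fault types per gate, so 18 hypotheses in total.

Fault-free: n1=1, n2=1, n3=1, n4=0, n5=1, n6=0, n7=0, n8=0, n9=0 → 0. Observed 1.
  n1: stuck-at-0 ✓; others ✗
  n2: none of the 2 fault types match ✗
  n3: stuck-at-0 ✓; others ✗
  n4: stuck-at-1 ✓; others ✗
  n5: stuck-at-0 ✓; others ✗
  n6: stuck-at-1 ✓; others ✗
  n7: stuck-at-1 ✓; others ✗
  n8: stuck-at-1 ✓; others ✗
  n9: stuck-at-1 ✓; others ✗
Consistent faults: {n1 stuck-at-0, n3 stuck-at-0, n4 stuck-at-1, n5 stuck-at-0, n6 stuck-at-1, n7 stuck-at-1, n8 stuck-at-1, n9 stuck-at-1} — 8 in all.

8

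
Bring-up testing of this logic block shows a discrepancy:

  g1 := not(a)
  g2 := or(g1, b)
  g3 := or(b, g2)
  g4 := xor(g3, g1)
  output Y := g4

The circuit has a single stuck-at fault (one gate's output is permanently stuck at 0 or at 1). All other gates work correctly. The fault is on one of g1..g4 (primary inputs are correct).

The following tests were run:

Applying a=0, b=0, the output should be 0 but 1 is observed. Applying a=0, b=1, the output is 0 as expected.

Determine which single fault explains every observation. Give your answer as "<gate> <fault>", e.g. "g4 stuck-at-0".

Fault-free values for test 1 (a=0, b=0): g1=1, g2=1, g3=1, g4=0, giving Y=0. Observed 1.
Test 1: faults giving observed 1 are {g2 stuck-at-0, g3 stuck-at-0, g4 stuck-at-1}.
Test 2 (a=0, b=1): fault-free g1=1, g2=1, g3=1, g4=0 → 0; observed 0. Eliminates g3 stuck-at-0, g4 stuck-at-1.
Only g2 stuck-at-0 is consistent with every test.

g2 stuck-at-0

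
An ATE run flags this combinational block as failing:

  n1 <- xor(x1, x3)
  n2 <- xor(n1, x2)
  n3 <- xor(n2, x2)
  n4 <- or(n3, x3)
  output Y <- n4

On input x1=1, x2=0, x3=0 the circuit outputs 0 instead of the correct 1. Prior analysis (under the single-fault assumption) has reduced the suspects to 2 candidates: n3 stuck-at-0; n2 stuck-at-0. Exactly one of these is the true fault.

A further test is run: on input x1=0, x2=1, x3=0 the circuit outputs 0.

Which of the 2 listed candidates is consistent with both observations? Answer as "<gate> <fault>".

n3 stuck-at-0

Evaluate each candidate on input x1=0, x2=1, x3=0:
  n3 stuck-at-0: n1=0, n2=1, n3=0 [stuck-at-0], n4=0 → 0 — matches
  n2 stuck-at-0: n1=0, n2=0 [stuck-at-0], n3=1, n4=1 → 1 — eliminated
Only n3 stuck-at-0 reproduces the observed 0.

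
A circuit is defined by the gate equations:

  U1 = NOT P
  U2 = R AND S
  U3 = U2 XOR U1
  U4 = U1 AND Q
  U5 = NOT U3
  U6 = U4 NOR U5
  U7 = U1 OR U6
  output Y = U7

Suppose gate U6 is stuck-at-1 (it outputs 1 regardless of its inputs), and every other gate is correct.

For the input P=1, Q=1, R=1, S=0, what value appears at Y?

Propagate with U6 forced: U1=0, U2=0, U3=0, U4=0, U5=1, U6=1 [stuck-at-1], U7=1.
So Y = 1. (Without the fault it would be 0.)

1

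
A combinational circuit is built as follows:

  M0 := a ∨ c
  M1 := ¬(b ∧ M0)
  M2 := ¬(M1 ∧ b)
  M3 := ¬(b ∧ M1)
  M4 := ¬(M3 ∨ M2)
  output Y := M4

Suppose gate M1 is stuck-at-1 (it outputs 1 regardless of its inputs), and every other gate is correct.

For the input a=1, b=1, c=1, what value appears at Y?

1

Propagate with M1 forced: M0=1, M1=1 [stuck-at-1], M2=0, M3=0, M4=1.
So Y = 1. (Without the fault it would be 0.)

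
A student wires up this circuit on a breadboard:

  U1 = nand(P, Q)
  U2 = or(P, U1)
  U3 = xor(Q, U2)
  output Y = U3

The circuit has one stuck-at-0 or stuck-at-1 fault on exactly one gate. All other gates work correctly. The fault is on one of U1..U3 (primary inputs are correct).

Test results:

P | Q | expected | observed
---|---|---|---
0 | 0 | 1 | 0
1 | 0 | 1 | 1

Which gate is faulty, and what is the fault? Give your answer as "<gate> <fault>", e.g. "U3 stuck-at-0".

U1 stuck-at-0

Fault-free values for test 1 (P=0, Q=0): U1=1, U2=1, U3=1, giving Y=1. Observed 0.
Test 1: faults giving observed 0 are {U1 stuck-at-0, U2 stuck-at-0, U3 stuck-at-0}.
Test 2 (P=1, Q=0): fault-free U1=1, U2=1, U3=1 → 1; observed 1. Eliminates U2 stuck-at-0, U3 stuck-at-0.
Only U1 stuck-at-0 is consistent with every test.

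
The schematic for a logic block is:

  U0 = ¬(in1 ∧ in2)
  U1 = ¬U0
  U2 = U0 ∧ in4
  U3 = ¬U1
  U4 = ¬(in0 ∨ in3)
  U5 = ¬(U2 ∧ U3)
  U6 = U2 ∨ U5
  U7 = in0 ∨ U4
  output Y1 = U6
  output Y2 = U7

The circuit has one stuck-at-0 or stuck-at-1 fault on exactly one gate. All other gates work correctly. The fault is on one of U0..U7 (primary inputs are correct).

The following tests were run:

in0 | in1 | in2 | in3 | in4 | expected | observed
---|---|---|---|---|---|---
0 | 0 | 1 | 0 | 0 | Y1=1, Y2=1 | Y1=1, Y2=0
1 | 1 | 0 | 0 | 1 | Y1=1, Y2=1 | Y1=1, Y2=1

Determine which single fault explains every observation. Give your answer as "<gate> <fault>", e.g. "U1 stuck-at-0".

Fault-free values for test 1 (in0=0, in1=0, in2=1, in3=0, in4=0): U0=1, U1=0, U2=0, U3=1, U4=1, U5=1, U6=1, U7=1, giving Y1=1, Y2=1. Observed Y1=1, Y2=0.
Test 1: faults giving observed Y1=1, Y2=0 are {U4 stuck-at-0, U7 stuck-at-0}.
Test 2 (in0=1, in1=1, in2=0, in3=0, in4=1): fault-free U0=1, U1=0, U2=1, U3=1, U4=0, U5=0, U6=1, U7=1 → Y1=1, Y2=1; observed Y1=1, Y2=1. Eliminates U7 stuck-at-0.
Only U4 stuck-at-0 is consistent with every test.

U4 stuck-at-0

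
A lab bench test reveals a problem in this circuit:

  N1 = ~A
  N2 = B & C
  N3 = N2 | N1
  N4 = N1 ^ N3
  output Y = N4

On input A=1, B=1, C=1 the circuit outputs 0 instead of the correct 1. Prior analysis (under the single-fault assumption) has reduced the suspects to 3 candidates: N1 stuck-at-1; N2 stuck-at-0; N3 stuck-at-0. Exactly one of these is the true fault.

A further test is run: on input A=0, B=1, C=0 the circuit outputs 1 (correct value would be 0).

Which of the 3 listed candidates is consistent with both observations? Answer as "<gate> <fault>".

N3 stuck-at-0

Evaluate each candidate on input A=0, B=1, C=0:
  N1 stuck-at-1: N1=1 [stuck-at-1], N2=0, N3=1, N4=0 → 0 — eliminated
  N2 stuck-at-0: N1=1, N2=0 [stuck-at-0], N3=1, N4=0 → 0 — eliminated
  N3 stuck-at-0: N1=1, N2=0, N3=0 [stuck-at-0], N4=1 → 1 — matches
Only N3 stuck-at-0 reproduces the observed 1.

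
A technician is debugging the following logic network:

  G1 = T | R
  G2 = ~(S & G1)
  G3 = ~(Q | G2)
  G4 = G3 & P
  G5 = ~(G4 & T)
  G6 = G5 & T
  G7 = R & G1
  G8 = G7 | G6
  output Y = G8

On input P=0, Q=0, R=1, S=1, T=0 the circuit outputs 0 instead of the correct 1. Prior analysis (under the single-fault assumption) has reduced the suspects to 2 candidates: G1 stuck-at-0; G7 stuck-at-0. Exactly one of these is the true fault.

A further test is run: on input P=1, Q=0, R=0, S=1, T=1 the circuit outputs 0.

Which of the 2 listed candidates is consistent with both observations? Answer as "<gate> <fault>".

G7 stuck-at-0

Evaluate each candidate on input P=1, Q=0, R=0, S=1, T=1:
  G1 stuck-at-0: G1=0 [stuck-at-0], G2=1, G3=0, G4=0, G5=1, G6=1, G7=0, G8=1 → 1 — eliminated
  G7 stuck-at-0: G1=1, G2=0, G3=1, G4=1, G5=0, G6=0, G7=0 [stuck-at-0], G8=0 → 0 — matches
Only G7 stuck-at-0 reproduces the observed 0.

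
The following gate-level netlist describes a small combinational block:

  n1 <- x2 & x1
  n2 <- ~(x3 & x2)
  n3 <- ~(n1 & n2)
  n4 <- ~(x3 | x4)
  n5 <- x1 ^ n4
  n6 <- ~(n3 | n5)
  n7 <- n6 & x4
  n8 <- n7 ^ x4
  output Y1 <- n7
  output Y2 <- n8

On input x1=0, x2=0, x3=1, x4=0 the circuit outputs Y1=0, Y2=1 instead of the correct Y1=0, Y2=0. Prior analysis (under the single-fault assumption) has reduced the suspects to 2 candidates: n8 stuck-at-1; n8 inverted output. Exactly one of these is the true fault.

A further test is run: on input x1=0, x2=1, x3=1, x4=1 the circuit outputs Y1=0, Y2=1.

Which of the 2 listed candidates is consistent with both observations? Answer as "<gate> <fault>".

n8 stuck-at-1

Evaluate each candidate on input x1=0, x2=1, x3=1, x4=1:
  n8 stuck-at-1: n1=0, n2=0, n3=1, n4=0, n5=0, n6=0, n7=0, n8=1 [stuck-at-1] → Y1=0, Y2=1 — matches
  n8 inverted output: n1=0, n2=0, n3=1, n4=0, n5=0, n6=0, n7=0, n8=0 [inverted output] → Y1=0, Y2=0 — eliminated
Only n8 stuck-at-1 reproduces the observed Y1=0, Y2=1.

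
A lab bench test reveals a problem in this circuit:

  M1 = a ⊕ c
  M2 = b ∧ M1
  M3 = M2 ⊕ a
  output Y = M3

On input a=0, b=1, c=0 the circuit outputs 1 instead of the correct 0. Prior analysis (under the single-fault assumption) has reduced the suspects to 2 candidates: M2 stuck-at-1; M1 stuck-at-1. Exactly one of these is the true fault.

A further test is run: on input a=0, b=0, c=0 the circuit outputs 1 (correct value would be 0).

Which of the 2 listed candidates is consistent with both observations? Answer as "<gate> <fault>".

M2 stuck-at-1

Evaluate each candidate on input a=0, b=0, c=0:
  M2 stuck-at-1: M1=0, M2=1 [stuck-at-1], M3=1 → 1 — matches
  M1 stuck-at-1: M1=1 [stuck-at-1], M2=0, M3=0 → 0 — eliminated
Only M2 stuck-at-1 reproduces the observed 1.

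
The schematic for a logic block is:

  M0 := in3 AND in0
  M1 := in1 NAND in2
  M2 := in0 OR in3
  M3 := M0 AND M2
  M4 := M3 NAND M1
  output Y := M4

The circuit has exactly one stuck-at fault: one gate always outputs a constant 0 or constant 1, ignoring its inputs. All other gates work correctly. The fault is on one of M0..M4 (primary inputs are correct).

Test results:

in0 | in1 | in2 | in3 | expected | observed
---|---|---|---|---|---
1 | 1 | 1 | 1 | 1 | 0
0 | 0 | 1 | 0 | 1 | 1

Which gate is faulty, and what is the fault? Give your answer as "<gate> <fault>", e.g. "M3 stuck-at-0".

Fault-free values for test 1 (in0=1, in1=1, in2=1, in3=1): M0=1, M1=0, M2=1, M3=1, M4=1, giving Y=1. Observed 0.
Test 1: faults giving observed 0 are {M1 stuck-at-1, M4 stuck-at-0}.
Test 2 (in0=0, in1=0, in2=1, in3=0): fault-free M0=0, M1=1, M2=0, M3=0, M4=1 → 1; observed 1. Eliminates M4 stuck-at-0.
Only M1 stuck-at-1 is consistent with every test.

M1 stuck-at-1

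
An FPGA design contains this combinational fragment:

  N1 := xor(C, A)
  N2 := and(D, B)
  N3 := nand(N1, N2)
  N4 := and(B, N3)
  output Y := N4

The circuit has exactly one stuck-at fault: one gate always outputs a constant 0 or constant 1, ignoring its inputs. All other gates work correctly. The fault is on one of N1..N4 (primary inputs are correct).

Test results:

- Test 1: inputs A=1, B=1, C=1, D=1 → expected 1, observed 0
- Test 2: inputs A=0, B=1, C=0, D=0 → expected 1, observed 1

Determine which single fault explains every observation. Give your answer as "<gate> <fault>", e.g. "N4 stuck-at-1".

N1 stuck-at-1

Fault-free values for test 1 (A=1, B=1, C=1, D=1): N1=0, N2=1, N3=1, N4=1, giving Y=1. Observed 0.
Test 1: faults giving observed 0 are {N1 stuck-at-1, N3 stuck-at-0, N4 stuck-at-0}.
Test 2 (A=0, B=1, C=0, D=0): fault-free N1=0, N2=0, N3=1, N4=1 → 1; observed 1. Eliminates N3 stuck-at-0, N4 stuck-at-0.
Only N1 stuck-at-1 is consistent with every test.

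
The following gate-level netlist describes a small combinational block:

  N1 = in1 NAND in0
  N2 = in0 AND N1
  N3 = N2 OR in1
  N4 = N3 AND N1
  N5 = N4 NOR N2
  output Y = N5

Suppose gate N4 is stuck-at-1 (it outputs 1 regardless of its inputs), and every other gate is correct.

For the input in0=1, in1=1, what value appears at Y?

Propagate with N4 forced: N1=0, N2=0, N3=1, N4=1 [stuck-at-1], N5=0.
So Y = 0. (Without the fault it would be 1.)

0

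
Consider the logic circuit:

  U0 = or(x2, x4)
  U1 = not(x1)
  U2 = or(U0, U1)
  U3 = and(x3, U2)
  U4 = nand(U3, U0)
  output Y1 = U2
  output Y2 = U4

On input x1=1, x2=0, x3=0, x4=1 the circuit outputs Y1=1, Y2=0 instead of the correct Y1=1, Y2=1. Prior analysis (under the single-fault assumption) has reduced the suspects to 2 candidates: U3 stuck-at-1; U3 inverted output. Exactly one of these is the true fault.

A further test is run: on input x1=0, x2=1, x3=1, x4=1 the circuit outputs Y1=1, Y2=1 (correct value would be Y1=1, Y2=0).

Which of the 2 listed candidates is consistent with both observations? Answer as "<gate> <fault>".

Evaluate each candidate on input x1=0, x2=1, x3=1, x4=1:
  U3 stuck-at-1: U0=1, U1=1, U2=1, U3=1 [stuck-at-1], U4=0 → Y1=1, Y2=0 — eliminated
  U3 inverted output: U0=1, U1=1, U2=1, U3=0 [inverted output], U4=1 → Y1=1, Y2=1 — matches
Only U3 inverted output reproduces the observed Y1=1, Y2=1.

U3 inverted output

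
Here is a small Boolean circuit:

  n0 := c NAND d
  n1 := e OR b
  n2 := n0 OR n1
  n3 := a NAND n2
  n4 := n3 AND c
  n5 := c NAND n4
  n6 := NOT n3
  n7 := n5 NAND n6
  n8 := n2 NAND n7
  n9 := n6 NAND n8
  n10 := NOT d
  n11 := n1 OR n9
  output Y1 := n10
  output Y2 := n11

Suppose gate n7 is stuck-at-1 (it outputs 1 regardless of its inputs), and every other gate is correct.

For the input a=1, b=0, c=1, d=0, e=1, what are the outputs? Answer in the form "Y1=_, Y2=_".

Propagate with n7 forced: n0=1, n1=1, n2=1, n3=0, n4=0, n5=1, n6=1, n7=1 [stuck-at-1], n8=0, n9=1, n10=1, n11=1.
So the outputs are Y1=1, Y2=1. (Same as the fault-free value — the fault is masked on this input.)

Y1=1, Y2=1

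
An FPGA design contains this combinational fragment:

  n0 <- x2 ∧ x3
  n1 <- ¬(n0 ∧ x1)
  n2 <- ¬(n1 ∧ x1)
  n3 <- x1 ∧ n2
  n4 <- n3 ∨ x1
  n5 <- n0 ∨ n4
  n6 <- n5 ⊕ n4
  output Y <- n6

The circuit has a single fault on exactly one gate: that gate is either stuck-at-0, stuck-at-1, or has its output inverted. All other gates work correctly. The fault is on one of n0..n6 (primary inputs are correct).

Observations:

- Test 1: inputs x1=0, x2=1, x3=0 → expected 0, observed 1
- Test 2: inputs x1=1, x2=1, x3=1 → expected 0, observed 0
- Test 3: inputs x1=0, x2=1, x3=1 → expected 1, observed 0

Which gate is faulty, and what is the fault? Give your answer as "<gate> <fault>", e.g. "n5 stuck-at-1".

n0 inverted output

Fault-free values for test 1 (x1=0, x2=1, x3=0): n0=0, n1=1, n2=1, n3=0, n4=0, n5=0, n6=0, giving Y=0. Observed 1.
Test 1: faults giving observed 1 are {n0 stuck-at-1, n0 inverted output, n5 stuck-at-1, n5 inverted output, n6 stuck-at-1, n6 inverted output}.
Test 2 (x1=1, x2=1, x3=1): fault-free n0=1, n1=0, n2=1, n3=1, n4=1, n5=1, n6=0 → 0; observed 0. Eliminates n5 inverted output, n6 stuck-at-1, n6 inverted output.
Test 3 (x1=0, x2=1, x3=1): fault-free n0=1, n1=1, n2=1, n3=0, n4=0, n5=1, n6=1 → 1; observed 0. Eliminates n0 stuck-at-1, n5 stuck-at-1.
Only n0 inverted output is consistent with every test.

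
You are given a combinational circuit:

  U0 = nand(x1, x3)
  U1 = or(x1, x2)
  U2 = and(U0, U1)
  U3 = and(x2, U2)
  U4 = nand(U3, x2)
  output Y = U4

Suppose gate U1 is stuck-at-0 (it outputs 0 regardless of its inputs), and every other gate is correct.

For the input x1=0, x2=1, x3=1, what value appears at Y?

1

Propagate with U1 forced: U0=1, U1=0 [stuck-at-0], U2=0, U3=0, U4=1.
So Y = 1. (Without the fault it would be 0.)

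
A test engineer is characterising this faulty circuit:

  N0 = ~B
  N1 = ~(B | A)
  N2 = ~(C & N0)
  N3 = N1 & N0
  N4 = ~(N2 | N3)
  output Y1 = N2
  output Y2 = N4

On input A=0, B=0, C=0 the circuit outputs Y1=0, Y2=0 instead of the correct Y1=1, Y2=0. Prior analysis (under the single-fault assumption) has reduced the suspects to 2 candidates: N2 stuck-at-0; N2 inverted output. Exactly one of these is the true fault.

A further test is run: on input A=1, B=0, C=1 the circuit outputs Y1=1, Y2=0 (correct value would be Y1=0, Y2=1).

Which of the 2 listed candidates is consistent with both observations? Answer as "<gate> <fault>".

N2 inverted output

Evaluate each candidate on input A=1, B=0, C=1:
  N2 stuck-at-0: N0=1, N1=0, N2=0 [stuck-at-0], N3=0, N4=1 → Y1=0, Y2=1 — eliminated
  N2 inverted output: N0=1, N1=0, N2=1 [inverted output], N3=0, N4=0 → Y1=1, Y2=0 — matches
Only N2 inverted output reproduces the observed Y1=1, Y2=0.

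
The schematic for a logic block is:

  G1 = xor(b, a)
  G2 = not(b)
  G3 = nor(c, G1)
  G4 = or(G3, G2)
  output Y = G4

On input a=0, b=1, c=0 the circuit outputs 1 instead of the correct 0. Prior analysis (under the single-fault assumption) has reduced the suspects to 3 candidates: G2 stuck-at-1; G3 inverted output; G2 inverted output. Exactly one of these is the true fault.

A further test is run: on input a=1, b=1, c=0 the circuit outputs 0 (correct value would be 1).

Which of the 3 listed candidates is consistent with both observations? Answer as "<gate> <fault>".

G3 inverted output

Evaluate each candidate on input a=1, b=1, c=0:
  G2 stuck-at-1: G1=0, G2=1 [stuck-at-1], G3=1, G4=1 → 1 — eliminated
  G3 inverted output: G1=0, G2=0, G3=0 [inverted output], G4=0 → 0 — matches
  G2 inverted output: G1=0, G2=1 [inverted output], G3=1, G4=1 → 1 — eliminated
Only G3 inverted output reproduces the observed 0.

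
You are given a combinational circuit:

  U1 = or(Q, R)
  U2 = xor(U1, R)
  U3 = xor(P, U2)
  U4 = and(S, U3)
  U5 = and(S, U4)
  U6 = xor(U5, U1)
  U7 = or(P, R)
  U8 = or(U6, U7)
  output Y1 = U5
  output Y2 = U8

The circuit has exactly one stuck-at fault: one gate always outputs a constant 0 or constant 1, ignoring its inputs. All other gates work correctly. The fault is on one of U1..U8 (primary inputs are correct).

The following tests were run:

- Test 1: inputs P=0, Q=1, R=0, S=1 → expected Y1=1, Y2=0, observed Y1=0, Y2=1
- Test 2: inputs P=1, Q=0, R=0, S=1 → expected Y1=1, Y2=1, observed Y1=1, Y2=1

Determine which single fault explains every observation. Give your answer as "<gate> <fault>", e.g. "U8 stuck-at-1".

Fault-free values for test 1 (P=0, Q=1, R=0, S=1): U1=1, U2=1, U3=1, U4=1, U5=1, U6=0, U7=0, U8=0, giving Y1=1, Y2=0. Observed Y1=0, Y2=1.
Test 1: faults giving observed Y1=0, Y2=1 are {U2 stuck-at-0, U3 stuck-at-0, U4 stuck-at-0, U5 stuck-at-0}.
Test 2 (P=1, Q=0, R=0, S=1): fault-free U1=0, U2=0, U3=1, U4=1, U5=1, U6=1, U7=1, U8=1 → Y1=1, Y2=1; observed Y1=1, Y2=1. Eliminates U3 stuck-at-0, U4 stuck-at-0, U5 stuck-at-0.
Only U2 stuck-at-0 is consistent with every test.

U2 stuck-at-0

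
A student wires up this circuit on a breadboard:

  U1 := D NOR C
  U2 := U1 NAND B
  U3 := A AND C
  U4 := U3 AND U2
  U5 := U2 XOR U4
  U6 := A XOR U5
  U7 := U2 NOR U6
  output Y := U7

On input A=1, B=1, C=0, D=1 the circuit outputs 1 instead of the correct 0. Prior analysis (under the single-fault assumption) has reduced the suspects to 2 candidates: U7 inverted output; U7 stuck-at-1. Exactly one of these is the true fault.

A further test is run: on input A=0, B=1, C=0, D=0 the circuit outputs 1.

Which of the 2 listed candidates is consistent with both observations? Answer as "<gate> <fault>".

Evaluate each candidate on input A=0, B=1, C=0, D=0:
  U7 inverted output: U1=1, U2=0, U3=0, U4=0, U5=0, U6=0, U7=0 [inverted output] → 0 — eliminated
  U7 stuck-at-1: U1=1, U2=0, U3=0, U4=0, U5=0, U6=0, U7=1 [stuck-at-1] → 1 — matches
Only U7 stuck-at-1 reproduces the observed 1.

U7 stuck-at-1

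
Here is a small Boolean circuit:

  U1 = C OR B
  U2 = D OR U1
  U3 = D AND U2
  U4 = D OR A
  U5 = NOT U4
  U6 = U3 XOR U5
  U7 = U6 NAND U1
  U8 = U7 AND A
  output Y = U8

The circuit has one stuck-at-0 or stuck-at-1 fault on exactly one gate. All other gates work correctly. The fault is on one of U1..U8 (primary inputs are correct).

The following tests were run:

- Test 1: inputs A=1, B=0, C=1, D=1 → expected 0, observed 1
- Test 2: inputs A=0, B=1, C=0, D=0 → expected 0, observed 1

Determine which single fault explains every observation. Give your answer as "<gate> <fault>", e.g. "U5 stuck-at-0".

U8 stuck-at-1

Fault-free values for test 1 (A=1, B=0, C=1, D=1): U1=1, U2=1, U3=1, U4=1, U5=0, U6=1, U7=0, U8=0, giving Y=0. Observed 1.
Test 1: faults giving observed 1 are {U1 stuck-at-0, U2 stuck-at-0, U3 stuck-at-0, U4 stuck-at-0, U5 stuck-at-1, U6 stuck-at-0, U7 stuck-at-1, U8 stuck-at-1}.
Test 2 (A=0, B=1, C=0, D=0): fault-free U1=1, U2=1, U3=0, U4=0, U5=1, U6=1, U7=0, U8=0 → 0; observed 1. Eliminates U1 stuck-at-0, U2 stuck-at-0, U3 stuck-at-0, U4 stuck-at-0, U5 stuck-at-1, U6 stuck-at-0, U7 stuck-at-1.
Only U8 stuck-at-1 is consistent with every test.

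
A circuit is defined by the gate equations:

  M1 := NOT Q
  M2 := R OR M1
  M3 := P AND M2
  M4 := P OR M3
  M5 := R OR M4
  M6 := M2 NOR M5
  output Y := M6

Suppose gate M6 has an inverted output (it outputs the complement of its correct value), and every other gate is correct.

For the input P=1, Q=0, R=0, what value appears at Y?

1

Propagate with M6 forced: M1=1, M2=1, M3=1, M4=1, M5=1, M6=1 [inverted output].
So Y = 1. (Without the fault it would be 0.)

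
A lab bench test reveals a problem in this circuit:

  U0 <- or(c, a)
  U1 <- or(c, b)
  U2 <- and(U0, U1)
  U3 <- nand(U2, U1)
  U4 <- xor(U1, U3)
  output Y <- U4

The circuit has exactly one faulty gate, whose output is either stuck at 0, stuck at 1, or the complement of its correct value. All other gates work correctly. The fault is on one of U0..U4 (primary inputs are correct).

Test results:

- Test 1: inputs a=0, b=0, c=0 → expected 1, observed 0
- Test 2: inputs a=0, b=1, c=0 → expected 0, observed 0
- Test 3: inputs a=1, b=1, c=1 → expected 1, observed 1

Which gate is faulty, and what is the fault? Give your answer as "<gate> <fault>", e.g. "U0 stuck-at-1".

U1 stuck-at-1

Fault-free values for test 1 (a=0, b=0, c=0): U0=0, U1=0, U2=0, U3=1, U4=1, giving Y=1. Observed 0.
Test 1: faults giving observed 0 are {U1 stuck-at-1, U1 inverted output, U3 stuck-at-0, U3 inverted output, U4 stuck-at-0, U4 inverted output}.
Test 2 (a=0, b=1, c=0): fault-free U0=0, U1=1, U2=0, U3=1, U4=0 → 0; observed 0. Eliminates U1 inverted output, U3 stuck-at-0, U3 inverted output, U4 inverted output.
Test 3 (a=1, b=1, c=1): fault-free U0=1, U1=1, U2=1, U3=0, U4=1 → 1; observed 1. Eliminates U4 stuck-at-0.
Only U1 stuck-at-1 is consistent with every test.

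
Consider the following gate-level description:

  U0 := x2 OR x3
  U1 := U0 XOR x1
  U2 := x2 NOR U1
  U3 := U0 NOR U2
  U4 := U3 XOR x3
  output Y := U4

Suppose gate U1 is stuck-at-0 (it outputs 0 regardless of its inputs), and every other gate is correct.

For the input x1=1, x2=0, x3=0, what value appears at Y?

Propagate with U1 forced: U0=0, U1=0 [stuck-at-0], U2=1, U3=0, U4=0.
So Y = 0. (Without the fault it would be 1.)

0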